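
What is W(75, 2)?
W(75, 2) = 75 + 1 = 76

A 2-term AP is any pair of integers, so a monochromatic 2-AP exists iff some colour is used at least twice. With 75 colours, the colouring i ↦ i on {1, ..., 75} uses each colour once, avoiding any monochromatic pair, so W(75, 2) > 75. For {1, ..., 76}, pigeonhole forces two integers of the same colour, which form a monochromatic 2-AP. Hence W(75, 2) = 76.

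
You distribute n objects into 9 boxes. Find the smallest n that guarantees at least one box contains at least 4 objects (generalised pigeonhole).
n = (4 − 1)·9 + 1 = 28

By the generalised pigeonhole principle, to guarantee some box contains ≥ r objects we need more than (r − 1) · k objects total. Threshold: n = (r − 1) · k + 1. With r = 4 and k = 9: n = 3 · 9 + 1 = 27 + 1 = 28. For n = 27 = 3 · 9, we can put exactly 3 objects in every box, avoiding 4 in any single one — so 28 is tight.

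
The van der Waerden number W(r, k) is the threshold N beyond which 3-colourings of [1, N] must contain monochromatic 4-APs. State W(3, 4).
W(3, 4) = 293

This is a classical value, W(3, 4) = 293, established by combining an explicit 3-colouring of {1, ..., 292} with no monochromatic 4-AP (giving the lower bound W(3, 4) > 292) and a finite case analysis / exhaustive computer search showing every 3-colouring of {1, ..., 293} has such an AP.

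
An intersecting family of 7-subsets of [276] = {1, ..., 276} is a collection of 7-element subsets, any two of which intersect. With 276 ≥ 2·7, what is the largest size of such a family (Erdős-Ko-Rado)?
max |F| = C(275, 6) = 568611143100

The Erdős-Ko-Rado theorem states: for n ≥ 2k, an intersecting family of k-subsets of an n-element set has size at most C(n − 1, k − 1), with equality for 'star' families {A ⊆ [n] : |A| = k, i ∈ A} (fix an element i). For n = 276, k = 7: C(275, 6) = 568611143100.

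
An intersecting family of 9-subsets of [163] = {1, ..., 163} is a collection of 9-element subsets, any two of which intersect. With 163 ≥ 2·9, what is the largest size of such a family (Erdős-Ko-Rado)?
max |F| = C(162, 8) = 9870758125020

Erdős-Ko-Rado (1961): when n ≥ 2k, max |F| = C(n−1, k−1). The bound is attained by the star {A : i ∈ A} for any fixed i ∈ [n]. Here C(163−1, 9−1) = C(162, 8) = 9870758125020.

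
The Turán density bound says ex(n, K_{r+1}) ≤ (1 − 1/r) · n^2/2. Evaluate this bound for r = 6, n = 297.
Turán density bound = (5/6) · 297^2/2 = 147015/4 ≈ 36753.75

Turán's theorem: ex(n, K_{r+1}) is achieved by the complete r-partite Turán graph T(n, r) with parts as balanced as possible, and is at most (1 − 1/r) · n^2/2. For r = 6, n = 297: the density bound is (5/6) · 88209/2 = 147015/4 ≈ 36753.75. The integer-valued extremum is e(T(297, 6)) = 36753, which is strictly less than the density bound 147015/4 since 6 ∤ 297 (the parts of T(297, 6) cannot all be equal).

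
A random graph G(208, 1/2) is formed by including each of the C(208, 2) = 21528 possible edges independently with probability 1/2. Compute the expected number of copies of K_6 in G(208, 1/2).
E[# K_6] = C(208, 6) · (1/2)^C(6, 2) = 104579959848 / 2^15 = 13072494981/4096 ≈ 3191527.094971

For each 6-subset S of vertices (there are C(208, 6) = 104579959848 such S), let X_S = 1 if S induces a K_6 (all C(6, 2) = 15 edges present). Then P(X_S = 1) = (1/2)^15 = 1/32768. By linearity of expectation, E[# K_6] = C(208, 6) · (1/2)^15 = 104579959848 / 32768 = 13072494981/4096 ≈ 3191527.094971.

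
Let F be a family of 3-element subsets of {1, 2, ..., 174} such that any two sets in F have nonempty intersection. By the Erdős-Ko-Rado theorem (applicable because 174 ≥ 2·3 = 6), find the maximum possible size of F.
max |F| = C(173, 2) = 14878

Erdős-Ko-Rado (1961): when n ≥ 2k, max |F| = C(n−1, k−1). The bound is attained by the star {A : i ∈ A} for any fixed i ∈ [n]. Here C(174−1, 3−1) = C(173, 2) = 14878.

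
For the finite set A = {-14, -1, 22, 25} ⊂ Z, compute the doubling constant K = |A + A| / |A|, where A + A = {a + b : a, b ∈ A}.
K = |A + A| / |A| = 10/4 = 5/2

Enumerate A + A = {a + b : a, b ∈ A}. With |A| = 4, there are |A|^2 = 16 ordered sum pairs; collecting distinct values, A + A = {-28, -15, -2, 8, 11, 21, 24, 44, 47, 50}, so |A + A| = 10. Thus K = 10/4 = 5/2. For comparison, the minimum possible |A + A| over all 4-element sets is 2·4 − 1 = 7 (so min K = 7/4), attained only by arithmetic progressions.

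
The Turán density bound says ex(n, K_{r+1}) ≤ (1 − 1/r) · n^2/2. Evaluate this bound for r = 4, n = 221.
Turán density bound = (3/4) · 221^2/2 = 146523/8 ≈ 18315.375

Turán's theorem: ex(n, K_{r+1}) is achieved by the complete r-partite Turán graph T(n, r) with parts as balanced as possible, and is at most (1 − 1/r) · n^2/2. For r = 4, n = 221: the density bound is (3/4) · 48841/2 = 146523/8 ≈ 18315.375. The integer-valued extremum is e(T(221, 4)) = 18315, which is strictly less than the density bound 146523/8 since 4 ∤ 221 (the parts of T(221, 4) cannot all be equal).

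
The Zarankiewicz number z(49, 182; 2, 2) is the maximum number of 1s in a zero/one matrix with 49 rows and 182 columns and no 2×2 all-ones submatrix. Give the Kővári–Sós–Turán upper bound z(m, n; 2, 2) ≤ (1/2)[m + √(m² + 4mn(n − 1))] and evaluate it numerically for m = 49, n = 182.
z(49, 182; 2, 2) ≤ (1/2)[49 + √(49² + 4·49·182·181)] = (1/2)[49 + √6459033] = 1295.2314

Kővári–Sós–Turán: let r_1, ..., r_49 be the row sums and z = Σ r_i the total number of 1s. Each pair of columns can share at most one row with both entries 1 (else a 2×2 all-ones block appears), so Σ_i C(r_i, 2) ≤ C(182, 2) = 16471. By convexity Σ_i C(r_i, 2) ≥ 49·C(z/49, 2) = z(z − 49)/(2·49), giving z² − 49z − 49·182·181 ≤ 0 and hence z ≤ (1/2)[49 + √(2401 + 4·1614158)] = (1/2)[49 + √6459033] ≈ (1/2)(49 + 2541.4628) = 1295.2314.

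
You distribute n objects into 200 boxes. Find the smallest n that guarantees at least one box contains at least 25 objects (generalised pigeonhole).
n = (25 − 1)·200 + 1 = 4801

By the generalised pigeonhole principle, to guarantee some box contains ≥ r objects we need more than (r − 1) · k objects total. Threshold: n = (r − 1) · k + 1. With r = 25 and k = 200: n = 24 · 200 + 1 = 4800 + 1 = 4801. For n = 4800 = 24 · 200, we can put exactly 24 objects in every box, avoiding 25 in any single one — so 4801 is tight.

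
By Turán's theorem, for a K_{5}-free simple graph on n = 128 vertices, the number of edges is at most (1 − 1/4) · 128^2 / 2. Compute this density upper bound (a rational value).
Turán density bound = (3/4) · 128^2/2 = 6144

Turán's theorem: ex(n, K_{r+1}) is achieved by the complete r-partite Turán graph T(n, r) with parts as balanced as possible, and is at most (1 − 1/r) · n^2/2. For r = 4, n = 128: the density bound is (3/4) · 16384/2 = 6144. Since 4 ∣ 128, the Turán graph T(128, 4) has parts of equal size 32, and its edge count e(T(128, 4)) = 6144 attains the density bound exactly.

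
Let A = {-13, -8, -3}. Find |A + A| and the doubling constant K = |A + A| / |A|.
K = |A + A| / |A| = 5/3

Enumerate A + A = {a + b : a, b ∈ A}. With |A| = 3, there are |A|^2 = 9 ordered sum pairs; collecting distinct values, A + A = {-26, -21, -16, -11, -6}, so |A + A| = 5. Thus K = 5/3. Here |A + A| = 2|A| − 1 = 5, the minimum possible — so K = 5/3 is minimal, which holds iff A is an arithmetic progression.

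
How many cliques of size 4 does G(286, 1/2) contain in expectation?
E[# K_4] = C(286, 4) · (1/2)^C(4, 2) = 272963405 / 2^6 = 4265053.203125

For each 4-subset S of vertices (there are C(286, 4) = 272963405 such S), let X_S = 1 if S induces a K_4 (all C(4, 2) = 6 edges present). Then P(X_S = 1) = (1/2)^6 = 1/64. By linearity of expectation, E[# K_4] = C(286, 4) · (1/2)^6 = 272963405 / 64 = 4265053.203125.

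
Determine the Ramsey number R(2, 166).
R(2, 166) = 166

R(2, k) = k for all k ≥ 2: in a 2-colouring of K_k, either some edge is red (a red K_2) or all edges are blue (a blue K_k). And K_{165} coloured all-blue has no blue K_166, so R(2, 166) > 165. Hence R(2, 166) = 166.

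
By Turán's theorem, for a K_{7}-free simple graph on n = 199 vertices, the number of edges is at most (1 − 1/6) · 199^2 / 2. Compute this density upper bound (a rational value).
Turán density bound = (5/6) · 199^2/2 = 198005/12 ≈ 16500.4167

Turán's theorem: ex(n, K_{r+1}) is achieved by the complete r-partite Turán graph T(n, r) with parts as balanced as possible, and is at most (1 − 1/r) · n^2/2. For r = 6, n = 199: the density bound is (5/6) · 39601/2 = 198005/12 ≈ 16500.4167. The integer-valued extremum is e(T(199, 6)) = 16500, which is strictly less than the density bound 198005/12 since 6 ∤ 199 (the parts of T(199, 6) cannot all be equal).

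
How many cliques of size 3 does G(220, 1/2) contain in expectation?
E[# K_3] = C(220, 3) · (1/2)^C(3, 2) = 1750540 / 2^3 = 437635/2 = 218817.5

For each 3-subset S of vertices (there are C(220, 3) = 1750540 such S), let X_S = 1 if S induces a K_3 (all C(3, 2) = 3 edges present). Then P(X_S = 1) = (1/2)^3 = 1/8. By linearity of expectation, E[# K_3] = C(220, 3) · (1/2)^3 = 1750540 / 8 = 437635/2 = 218817.5.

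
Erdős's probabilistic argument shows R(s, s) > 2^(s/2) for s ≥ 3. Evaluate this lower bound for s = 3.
2^(3/2) = 2.8284; so R(3, 3) > 2.8284

Colour each edge of K_n uniformly at random with red/blue. The expected number of monochromatic K_3 is C(n, 3) · 2 · 2^(−C(3,2)). If C(n, 3) · 2^(1 − C(3,2)) < 1, then with positive probability no monochromatic K_3 exists, so R(3, 3) > n. The standard estimate C(n, 3) ≤ n^3/3! shows this inequality holds whenever n ≤ 2^(3/2) (since 3! · 2^(C(3,2) − 1) > 2^(3^2/2) ≥ n^3). Hence R(3, 3) > 2^(3/2) = 2.8284.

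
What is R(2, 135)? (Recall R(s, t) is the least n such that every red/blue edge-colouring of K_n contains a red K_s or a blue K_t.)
R(2, 135) = 135

R(2, k) = k for all k ≥ 2: in a 2-colouring of K_k, either some edge is red (a red K_2) or all edges are blue (a blue K_k). And K_{134} coloured all-blue has no blue K_135, so R(2, 135) > 134. Hence R(2, 135) = 135.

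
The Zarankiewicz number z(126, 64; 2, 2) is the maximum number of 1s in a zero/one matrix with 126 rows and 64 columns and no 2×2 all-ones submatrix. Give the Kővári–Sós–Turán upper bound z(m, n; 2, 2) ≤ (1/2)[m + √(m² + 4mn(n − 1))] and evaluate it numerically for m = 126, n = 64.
z(126, 64; 2, 2) ≤ (1/2)[126 + √(126² + 4·126·64·63)] = (1/2)[126 + √2048004] = 778.5425

Kővári–Sós–Turán: let r_1, ..., r_126 be the row sums and z = Σ r_i the total number of 1s. Each pair of columns can share at most one row with both entries 1 (else a 2×2 all-ones block appears), so Σ_i C(r_i, 2) ≤ C(64, 2) = 2016. By convexity Σ_i C(r_i, 2) ≥ 126·C(z/126, 2) = z(z − 126)/(2·126), giving z² − 126z − 126·64·63 ≤ 0 and hence z ≤ (1/2)[126 + √(15876 + 4·508032)] = (1/2)[126 + √2048004] ≈ (1/2)(126 + 1431.0849) = 778.5425.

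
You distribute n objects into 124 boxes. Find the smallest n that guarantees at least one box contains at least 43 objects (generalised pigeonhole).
n = (43 − 1)·124 + 1 = 5209

By the generalised pigeonhole principle, to guarantee some box contains ≥ r objects we need more than (r − 1) · k objects total. Threshold: n = (r − 1) · k + 1. With r = 43 and k = 124: n = 42 · 124 + 1 = 5208 + 1 = 5209. For n = 5208 = 42 · 124, we can put exactly 42 objects in every box, avoiding 43 in any single one — so 5209 is tight.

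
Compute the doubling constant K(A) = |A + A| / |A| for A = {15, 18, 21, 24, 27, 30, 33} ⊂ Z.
K = |A + A| / |A| = 13/7

Enumerate A + A = {a + b : a, b ∈ A}. With |A| = 7, there are |A|^2 = 49 ordered sum pairs; collecting distinct values, A + A = {30, 33, 36, 39, 42, 45, 48, 51, 54, 57, 60, 63, 66}, so |A + A| = 13. Thus K = 13/7. Here |A + A| = 2|A| − 1 = 13, the minimum possible — so K = 13/7 is minimal, which holds iff A is an arithmetic progression.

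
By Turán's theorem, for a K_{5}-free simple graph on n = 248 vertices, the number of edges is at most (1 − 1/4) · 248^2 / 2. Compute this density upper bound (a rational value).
Turán density bound = (3/4) · 248^2/2 = 23064

Turán's theorem: ex(n, K_{r+1}) is achieved by the complete r-partite Turán graph T(n, r) with parts as balanced as possible, and is at most (1 − 1/r) · n^2/2. For r = 4, n = 248: the density bound is (3/4) · 61504/2 = 23064. Since 4 ∣ 248, the Turán graph T(248, 4) has parts of equal size 62, and its edge count e(T(248, 4)) = 23064 attains the density bound exactly.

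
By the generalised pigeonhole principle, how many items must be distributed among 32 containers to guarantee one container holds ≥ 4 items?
n = (4 − 1)·32 + 1 = 97

By the generalised pigeonhole principle, to guarantee some box contains ≥ r objects we need more than (r − 1) · k objects total. Threshold: n = (r − 1) · k + 1. With r = 4 and k = 32: n = 3 · 32 + 1 = 96 + 1 = 97. For n = 96 = 3 · 32, we can put exactly 3 objects in every box, avoiding 4 in any single one — so 97 is tight.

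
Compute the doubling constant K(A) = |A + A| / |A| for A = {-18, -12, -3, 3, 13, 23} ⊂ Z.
K = |A + A| / |A| = 19/6

Enumerate A + A = {a + b : a, b ∈ A}. With |A| = 6, there are |A|^2 = 36 ordered sum pairs; collecting distinct values, A + A = {-36, -30, -24, -21, -15, -9, -6, -5, 0, 1, 5, 6, 10, 11, 16, 20, 26, 36, 46}, so |A + A| = 19. Thus K = 19/6. For comparison, the minimum possible |A + A| over all 6-element sets is 2·6 − 1 = 11 (so min K = 11/6), attained only by arithmetic progressions.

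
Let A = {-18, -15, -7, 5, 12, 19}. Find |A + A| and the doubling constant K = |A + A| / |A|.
K = |A + A| / |A| = 20/6 = 10/3

Enumerate A + A = {a + b : a, b ∈ A}. With |A| = 6, there are |A|^2 = 36 ordered sum pairs; collecting distinct values, A + A = {-36, -33, -30, -25, -22, -14, -13, -10, -6, -3, -2, 1, 4, 5, 10, 12, 17, 24, 31, 38}, so |A + A| = 20. Thus K = 20/6 = 10/3. For comparison, the minimum possible |A + A| over all 6-element sets is 2·6 − 1 = 11 (so min K = 11/6), attained only by arithmetic progressions.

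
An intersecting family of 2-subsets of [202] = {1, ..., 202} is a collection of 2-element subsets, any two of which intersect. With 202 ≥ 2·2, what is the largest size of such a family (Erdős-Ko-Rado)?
max |F| = C(201, 1) = 201

Erdős-Ko-Rado (1961): when n ≥ 2k, max |F| = C(n−1, k−1). The bound is attained by the star {A : i ∈ A} for any fixed i ∈ [n]. Here C(202−1, 2−1) = C(201, 1) = 201.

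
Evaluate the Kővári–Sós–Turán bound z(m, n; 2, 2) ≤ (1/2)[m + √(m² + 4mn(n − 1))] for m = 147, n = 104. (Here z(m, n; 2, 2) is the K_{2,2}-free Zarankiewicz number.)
z(147, 104; 2, 2) ≤ (1/2)[147 + √(147² + 4·147·104·103)] = (1/2)[147 + √6320265] = 1330.5069

Kővári–Sós–Turán: let r_1, ..., r_147 be the row sums and z = Σ r_i the total number of 1s. Each pair of columns can share at most one row with both entries 1 (else a 2×2 all-ones block appears), so Σ_i C(r_i, 2) ≤ C(104, 2) = 5356. By convexity Σ_i C(r_i, 2) ≥ 147·C(z/147, 2) = z(z − 147)/(2·147), giving z² − 147z − 147·104·103 ≤ 0 and hence z ≤ (1/2)[147 + √(21609 + 4·1574664)] = (1/2)[147 + √6320265] ≈ (1/2)(147 + 2514.0137) = 1330.5069.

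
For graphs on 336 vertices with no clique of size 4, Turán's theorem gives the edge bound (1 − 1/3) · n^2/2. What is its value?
Turán density bound = (2/3) · 336^2/2 = 37632

Turán's theorem: ex(n, K_{r+1}) is achieved by the complete r-partite Turán graph T(n, r) with parts as balanced as possible, and is at most (1 − 1/r) · n^2/2. For r = 3, n = 336: the density bound is (2/3) · 112896/2 = 37632. Since 3 ∣ 336, the Turán graph T(336, 3) has parts of equal size 112, and its edge count e(T(336, 3)) = 37632 attains the density bound exactly.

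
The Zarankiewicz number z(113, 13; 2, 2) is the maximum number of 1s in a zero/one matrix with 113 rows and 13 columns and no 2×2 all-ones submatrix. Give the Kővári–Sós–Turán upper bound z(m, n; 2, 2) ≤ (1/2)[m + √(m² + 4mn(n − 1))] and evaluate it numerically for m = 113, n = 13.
z(113, 13; 2, 2) ≤ (1/2)[113 + √(113² + 4·113·13·12)] = (1/2)[113 + √83281] = 200.7922

Kővári–Sós–Turán: let r_1, ..., r_113 be the row sums and z = Σ r_i the total number of 1s. Each pair of columns can share at most one row with both entries 1 (else a 2×2 all-ones block appears), so Σ_i C(r_i, 2) ≤ C(13, 2) = 78. By convexity Σ_i C(r_i, 2) ≥ 113·C(z/113, 2) = z(z − 113)/(2·113), giving z² − 113z − 113·13·12 ≤ 0 and hence z ≤ (1/2)[113 + √(12769 + 4·17628)] = (1/2)[113 + √83281] ≈ (1/2)(113 + 288.5845) = 200.7922.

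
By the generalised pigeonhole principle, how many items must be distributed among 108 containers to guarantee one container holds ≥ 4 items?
n = (4 − 1)·108 + 1 = 325

By the generalised pigeonhole principle, to guarantee some box contains ≥ r objects we need more than (r − 1) · k objects total. Threshold: n = (r − 1) · k + 1. With r = 4 and k = 108: n = 3 · 108 + 1 = 324 + 1 = 325. For n = 324 = 3 · 108, we can put exactly 3 objects in every box, avoiding 4 in any single one — so 325 is tight.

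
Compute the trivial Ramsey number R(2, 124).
R(2, 124) = 124

R(2, k) = k for all k ≥ 2: in a 2-colouring of K_k, either some edge is red (a red K_2) or all edges are blue (a blue K_k). And K_{123} coloured all-blue has no blue K_124, so R(2, 124) > 123. Hence R(2, 124) = 124.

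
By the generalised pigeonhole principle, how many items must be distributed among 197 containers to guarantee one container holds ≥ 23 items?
n = (23 − 1)·197 + 1 = 4335

By the generalised pigeonhole principle, to guarantee some box contains ≥ r objects we need more than (r − 1) · k objects total. Threshold: n = (r − 1) · k + 1. With r = 23 and k = 197: n = 22 · 197 + 1 = 4334 + 1 = 4335. For n = 4334 = 22 · 197, we can put exactly 22 objects in every box, avoiding 23 in any single one — so 4335 is tight.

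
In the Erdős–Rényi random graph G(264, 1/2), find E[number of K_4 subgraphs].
E[# K_4] = C(264, 4) · (1/2)^C(4, 2) = 197829126 / 2^6 = 98914563/32 = 3091080.09375

For each 4-subset S of vertices (there are C(264, 4) = 197829126 such S), let X_S = 1 if S induces a K_4 (all C(4, 2) = 6 edges present). Then P(X_S = 1) = (1/2)^6 = 1/64. By linearity of expectation, E[# K_4] = C(264, 4) · (1/2)^6 = 197829126 / 64 = 98914563/32 = 3091080.09375.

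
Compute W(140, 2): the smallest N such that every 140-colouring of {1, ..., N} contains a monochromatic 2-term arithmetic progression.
W(140, 2) = 140 + 1 = 141

A 2-term AP is any pair of integers, so a monochromatic 2-AP exists iff some colour is used at least twice. With 140 colours, the colouring i ↦ i on {1, ..., 140} uses each colour once, avoiding any monochromatic pair, so W(140, 2) > 140. For {1, ..., 141}, pigeonhole forces two integers of the same colour, which form a monochromatic 2-AP. Hence W(140, 2) = 141.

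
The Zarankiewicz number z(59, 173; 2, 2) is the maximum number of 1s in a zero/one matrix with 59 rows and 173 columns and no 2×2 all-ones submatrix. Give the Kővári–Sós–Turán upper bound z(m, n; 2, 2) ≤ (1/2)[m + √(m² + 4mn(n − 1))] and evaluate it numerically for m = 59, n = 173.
z(59, 173; 2, 2) ≤ (1/2)[59 + √(59² + 4·59·173·172)] = (1/2)[59 + √7025897] = 1354.8204

Kővári–Sós–Turán: let r_1, ..., r_59 be the row sums and z = Σ r_i the total number of 1s. Each pair of columns can share at most one row with both entries 1 (else a 2×2 all-ones block appears), so Σ_i C(r_i, 2) ≤ C(173, 2) = 14878. By convexity Σ_i C(r_i, 2) ≥ 59·C(z/59, 2) = z(z − 59)/(2·59), giving z² − 59z − 59·173·172 ≤ 0 and hence z ≤ (1/2)[59 + √(3481 + 4·1755604)] = (1/2)[59 + √7025897] ≈ (1/2)(59 + 2650.6409) = 1354.8204.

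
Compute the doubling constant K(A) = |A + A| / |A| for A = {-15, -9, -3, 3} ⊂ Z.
K = |A + A| / |A| = 7/4

Enumerate A + A = {a + b : a, b ∈ A}. With |A| = 4, there are |A|^2 = 16 ordered sum pairs; collecting distinct values, A + A = {-30, -24, -18, -12, -6, 0, 6}, so |A + A| = 7. Thus K = 7/4. Here |A + A| = 2|A| − 1 = 7, the minimum possible — so K = 7/4 is minimal, which holds iff A is an arithmetic progression.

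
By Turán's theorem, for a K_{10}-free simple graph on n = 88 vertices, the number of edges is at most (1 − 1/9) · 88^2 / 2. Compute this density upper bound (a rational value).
Turán density bound = (8/9) · 88^2/2 = 30976/9 ≈ 3441.7778

Turán's theorem: ex(n, K_{r+1}) is achieved by the complete r-partite Turán graph T(n, r) with parts as balanced as possible, and is at most (1 − 1/r) · n^2/2. For r = 9, n = 88: the density bound is (8/9) · 7744/2 = 30976/9 ≈ 3441.7778. The integer-valued extremum is e(T(88, 9)) = 3441, which is strictly less than the density bound 30976/9 since 9 ∤ 88 (the parts of T(88, 9) cannot all be equal).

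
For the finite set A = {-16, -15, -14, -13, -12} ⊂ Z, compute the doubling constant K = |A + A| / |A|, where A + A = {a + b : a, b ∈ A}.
K = |A + A| / |A| = 9/5

Enumerate A + A = {a + b : a, b ∈ A}. With |A| = 5, there are |A|^2 = 25 ordered sum pairs; collecting distinct values, A + A = {-32, -31, -30, -29, -28, -27, -26, -25, -24}, so |A + A| = 9. Thus K = 9/5. Here |A + A| = 2|A| − 1 = 9, the minimum possible — so K = 9/5 is minimal, which holds iff A is an arithmetic progression.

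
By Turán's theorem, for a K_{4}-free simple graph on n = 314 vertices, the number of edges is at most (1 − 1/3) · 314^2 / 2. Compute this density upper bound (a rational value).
Turán density bound = (2/3) · 314^2/2 = 98596/3 ≈ 32865.3333

Turán's theorem: ex(n, K_{r+1}) is achieved by the complete r-partite Turán graph T(n, r) with parts as balanced as possible, and is at most (1 − 1/r) · n^2/2. For r = 3, n = 314: the density bound is (2/3) · 98596/2 = 98596/3 ≈ 32865.3333. The integer-valued extremum is e(T(314, 3)) = 32865, which is strictly less than the density bound 98596/3 since 3 ∤ 314 (the parts of T(314, 3) cannot all be equal).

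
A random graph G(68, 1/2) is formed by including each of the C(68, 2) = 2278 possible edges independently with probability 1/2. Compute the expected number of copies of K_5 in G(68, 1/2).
E[# K_5] = C(68, 5) · (1/2)^C(5, 2) = 10424128 / 2^10 = 162877/16 = 10179.8125

For each 5-subset S of vertices (there are C(68, 5) = 10424128 such S), let X_S = 1 if S induces a K_5 (all C(5, 2) = 10 edges present). Then P(X_S = 1) = (1/2)^10 = 1/1024. By linearity of expectation, E[# K_5] = C(68, 5) · (1/2)^10 = 10424128 / 1024 = 162877/16 = 10179.8125.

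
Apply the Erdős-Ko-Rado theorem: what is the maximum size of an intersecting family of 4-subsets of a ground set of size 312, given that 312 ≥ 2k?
max |F| = C(311, 3) = 4965115

Erdős-Ko-Rado (1961): when n ≥ 2k, max |F| = C(n−1, k−1). The bound is attained by the star {A : i ∈ A} for any fixed i ∈ [n]. Here C(312−1, 4−1) = C(311, 3) = 4965115.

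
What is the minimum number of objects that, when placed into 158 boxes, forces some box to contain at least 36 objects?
n = (36 − 1)·158 + 1 = 5531

By the generalised pigeonhole principle, to guarantee some box contains ≥ r objects we need more than (r − 1) · k objects total. Threshold: n = (r − 1) · k + 1. With r = 36 and k = 158: n = 35 · 158 + 1 = 5530 + 1 = 5531. For n = 5530 = 35 · 158, we can put exactly 35 objects in every box, avoiding 36 in any single one — so 5531 is tight.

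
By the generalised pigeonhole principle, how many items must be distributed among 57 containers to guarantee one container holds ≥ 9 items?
n = (9 − 1)·57 + 1 = 457

By the generalised pigeonhole principle, to guarantee some box contains ≥ r objects we need more than (r − 1) · k objects total. Threshold: n = (r − 1) · k + 1. With r = 9 and k = 57: n = 8 · 57 + 1 = 456 + 1 = 457. For n = 456 = 8 · 57, we can put exactly 8 objects in every box, avoiding 9 in any single one — so 457 is tight.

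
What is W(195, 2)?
W(195, 2) = 195 + 1 = 196

A 2-term AP is any pair of integers, so a monochromatic 2-AP exists iff some colour is used at least twice. With 195 colours, the colouring i ↦ i on {1, ..., 195} uses each colour once, avoiding any monochromatic pair, so W(195, 2) > 195. For {1, ..., 196}, pigeonhole forces two integers of the same colour, which form a monochromatic 2-AP. Hence W(195, 2) = 196.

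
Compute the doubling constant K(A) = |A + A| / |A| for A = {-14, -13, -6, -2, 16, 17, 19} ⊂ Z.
K = |A + A| / |A| = 27/7

Enumerate A + A = {a + b : a, b ∈ A}. With |A| = 7, there are |A|^2 = 49 ordered sum pairs; collecting distinct values, A + A = {-28, -27, -26, -20, -19, -16, -15, -12, -8, -4, 2, 3, 4, 5, 6, 10, 11, 13, 14, 15, 17, 32, 33, 34, 35, 36, 38}, so |A + A| = 27. Thus K = 27/7. For comparison, the minimum possible |A + A| over all 7-element sets is 2·7 − 1 = 13 (so min K = 13/7), attained only by arithmetic progressions.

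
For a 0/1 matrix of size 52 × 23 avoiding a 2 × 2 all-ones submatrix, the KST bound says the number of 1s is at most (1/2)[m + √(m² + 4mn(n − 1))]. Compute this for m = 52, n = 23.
z(52, 23; 2, 2) ≤ (1/2)[52 + √(52² + 4·52·23·22)] = (1/2)[52 + √107952] = 190.2802

Kővári–Sós–Turán: let r_1, ..., r_52 be the row sums and z = Σ r_i the total number of 1s. Each pair of columns can share at most one row with both entries 1 (else a 2×2 all-ones block appears), so Σ_i C(r_i, 2) ≤ C(23, 2) = 253. By convexity Σ_i C(r_i, 2) ≥ 52·C(z/52, 2) = z(z − 52)/(2·52), giving z² − 52z − 52·23·22 ≤ 0 and hence z ≤ (1/2)[52 + √(2704 + 4·26312)] = (1/2)[52 + √107952] ≈ (1/2)(52 + 328.5605) = 190.2802.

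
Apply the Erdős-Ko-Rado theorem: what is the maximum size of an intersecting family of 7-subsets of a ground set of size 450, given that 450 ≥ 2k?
max |F| = C(449, 6) = 11004675010336

The Erdős-Ko-Rado theorem states: for n ≥ 2k, an intersecting family of k-subsets of an n-element set has size at most C(n − 1, k − 1), with equality for 'star' families {A ⊆ [n] : |A| = k, i ∈ A} (fix an element i). For n = 450, k = 7: C(449, 6) = 11004675010336.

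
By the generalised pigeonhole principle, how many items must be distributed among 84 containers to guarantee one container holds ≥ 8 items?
n = (8 − 1)·84 + 1 = 589

By the generalised pigeonhole principle, to guarantee some box contains ≥ r objects we need more than (r − 1) · k objects total. Threshold: n = (r − 1) · k + 1. With r = 8 and k = 84: n = 7 · 84 + 1 = 588 + 1 = 589. For n = 588 = 7 · 84, we can put exactly 7 objects in every box, avoiding 8 in any single one — so 589 is tight.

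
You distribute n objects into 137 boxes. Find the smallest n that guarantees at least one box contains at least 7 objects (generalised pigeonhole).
n = (7 − 1)·137 + 1 = 823

By the generalised pigeonhole principle, to guarantee some box contains ≥ r objects we need more than (r − 1) · k objects total. Threshold: n = (r − 1) · k + 1. With r = 7 and k = 137: n = 6 · 137 + 1 = 822 + 1 = 823. For n = 822 = 6 · 137, we can put exactly 6 objects in every box, avoiding 7 in any single one — so 823 is tight.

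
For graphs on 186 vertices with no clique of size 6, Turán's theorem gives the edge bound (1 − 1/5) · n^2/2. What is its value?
Turán density bound = (4/5) · 186^2/2 = 69192/5 ≈ 13838.4

Turán's theorem: ex(n, K_{r+1}) is achieved by the complete r-partite Turán graph T(n, r) with parts as balanced as possible, and is at most (1 − 1/r) · n^2/2. For r = 5, n = 186: the density bound is (4/5) · 34596/2 = 69192/5 ≈ 13838.4. The integer-valued extremum is e(T(186, 5)) = 13838, which is strictly less than the density bound 69192/5 since 5 ∤ 186 (the parts of T(186, 5) cannot all be equal).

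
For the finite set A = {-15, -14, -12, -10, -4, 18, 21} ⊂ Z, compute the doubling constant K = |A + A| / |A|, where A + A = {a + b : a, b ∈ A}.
K = |A + A| / |A| = 26/7

Enumerate A + A = {a + b : a, b ∈ A}. With |A| = 7, there are |A|^2 = 49 ordered sum pairs; collecting distinct values, A + A = {-30, -29, -28, -27, -26, -25, -24, -22, -20, -19, -18, -16, -14, -8, 3, 4, 6, 7, 8, 9, 11, 14, 17, 36, 39, 42}, so |A + A| = 26. Thus K = 26/7. For comparison, the minimum possible |A + A| over all 7-element sets is 2·7 − 1 = 13 (so min K = 13/7), attained only by arithmetic progressions.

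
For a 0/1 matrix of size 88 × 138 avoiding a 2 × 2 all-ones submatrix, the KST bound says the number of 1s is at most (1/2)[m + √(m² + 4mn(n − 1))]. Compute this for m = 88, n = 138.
z(88, 138; 2, 2) ≤ (1/2)[88 + √(88² + 4·88·138·137)] = (1/2)[88 + √6662656] = 1334.6061

Kővári–Sós–Turán: let r_1, ..., r_88 be the row sums and z = Σ r_i the total number of 1s. Each pair of columns can share at most one row with both entries 1 (else a 2×2 all-ones block appears), so Σ_i C(r_i, 2) ≤ C(138, 2) = 9453. By convexity Σ_i C(r_i, 2) ≥ 88·C(z/88, 2) = z(z − 88)/(2·88), giving z² − 88z − 88·138·137 ≤ 0 and hence z ≤ (1/2)[88 + √(7744 + 4·1663728)] = (1/2)[88 + √6662656] ≈ (1/2)(88 + 2581.2121) = 1334.6061.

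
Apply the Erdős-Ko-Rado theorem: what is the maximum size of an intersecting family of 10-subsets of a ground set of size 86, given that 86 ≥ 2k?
max |F| = C(85, 9) = 411731930610

Erdős-Ko-Rado (1961): when n ≥ 2k, max |F| = C(n−1, k−1). The bound is attained by the star {A : i ∈ A} for any fixed i ∈ [n]. Here C(86−1, 10−1) = C(85, 9) = 411731930610.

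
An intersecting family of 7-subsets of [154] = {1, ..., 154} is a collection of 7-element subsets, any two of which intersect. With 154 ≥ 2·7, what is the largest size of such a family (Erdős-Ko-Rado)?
max |F| = C(153, 6) = 16133132940

The Erdős-Ko-Rado theorem states: for n ≥ 2k, an intersecting family of k-subsets of an n-element set has size at most C(n − 1, k − 1), with equality for 'star' families {A ⊆ [n] : |A| = k, i ∈ A} (fix an element i). For n = 154, k = 7: C(153, 6) = 16133132940.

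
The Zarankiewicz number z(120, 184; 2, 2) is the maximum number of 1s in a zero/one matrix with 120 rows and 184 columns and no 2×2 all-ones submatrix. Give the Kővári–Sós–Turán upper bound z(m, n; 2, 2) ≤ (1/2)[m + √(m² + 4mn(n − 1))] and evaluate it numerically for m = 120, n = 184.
z(120, 184; 2, 2) ≤ (1/2)[120 + √(120² + 4·120·184·183)] = (1/2)[120 + √16176960] = 2071.0296

Kővári–Sós–Turán: let r_1, ..., r_120 be the row sums and z = Σ r_i the total number of 1s. Each pair of columns can share at most one row with both entries 1 (else a 2×2 all-ones block appears), so Σ_i C(r_i, 2) ≤ C(184, 2) = 16836. By convexity Σ_i C(r_i, 2) ≥ 120·C(z/120, 2) = z(z − 120)/(2·120), giving z² − 120z − 120·184·183 ≤ 0 and hence z ≤ (1/2)[120 + √(14400 + 4·4040640)] = (1/2)[120 + √16176960] ≈ (1/2)(120 + 4022.0592) = 2071.0296.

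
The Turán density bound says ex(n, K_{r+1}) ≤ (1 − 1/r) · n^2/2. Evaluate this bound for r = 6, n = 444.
Turán density bound = (5/6) · 444^2/2 = 82140

Turán's theorem: ex(n, K_{r+1}) is achieved by the complete r-partite Turán graph T(n, r) with parts as balanced as possible, and is at most (1 − 1/r) · n^2/2. For r = 6, n = 444: the density bound is (5/6) · 197136/2 = 82140. Since 6 ∣ 444, the Turán graph T(444, 6) has parts of equal size 74, and its edge count e(T(444, 6)) = 82140 attains the density bound exactly.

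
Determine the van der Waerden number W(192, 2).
W(192, 2) = 192 + 1 = 193

A 2-term AP is any pair of integers, so a monochromatic 2-AP exists iff some colour is used at least twice. With 192 colours, the colouring i ↦ i on {1, ..., 192} uses each colour once, avoiding any monochromatic pair, so W(192, 2) > 192. For {1, ..., 193}, pigeonhole forces two integers of the same colour, which form a monochromatic 2-AP. Hence W(192, 2) = 193.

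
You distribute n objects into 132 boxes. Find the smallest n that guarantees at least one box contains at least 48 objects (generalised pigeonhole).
n = (48 − 1)·132 + 1 = 6205

By the generalised pigeonhole principle, to guarantee some box contains ≥ r objects we need more than (r − 1) · k objects total. Threshold: n = (r − 1) · k + 1. With r = 48 and k = 132: n = 47 · 132 + 1 = 6204 + 1 = 6205. For n = 6204 = 47 · 132, we can put exactly 47 objects in every box, avoiding 48 in any single one — so 6205 is tight.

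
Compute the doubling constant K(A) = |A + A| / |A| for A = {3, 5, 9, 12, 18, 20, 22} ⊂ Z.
K = |A + A| / |A| = 23/7

Enumerate A + A = {a + b : a, b ∈ A}. With |A| = 7, there are |A|^2 = 49 ordered sum pairs; collecting distinct values, A + A = {6, 8, 10, 12, 14, 15, 17, 18, 21, 23, 24, 25, 27, 29, 30, 31, 32, 34, 36, 38, 40, 42, 44}, so |A + A| = 23. Thus K = 23/7. For comparison, the minimum possible |A + A| over all 7-element sets is 2·7 − 1 = 13 (so min K = 13/7), attained only by arithmetic progressions.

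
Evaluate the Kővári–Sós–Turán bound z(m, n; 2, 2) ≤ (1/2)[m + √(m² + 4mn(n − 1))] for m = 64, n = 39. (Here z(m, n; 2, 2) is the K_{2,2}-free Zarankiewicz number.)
z(64, 39; 2, 2) ≤ (1/2)[64 + √(64² + 4·64·39·38)] = (1/2)[64 + √383488] = 341.632

Kővári–Sós–Turán: let r_1, ..., r_64 be the row sums and z = Σ r_i the total number of 1s. Each pair of columns can share at most one row with both entries 1 (else a 2×2 all-ones block appears), so Σ_i C(r_i, 2) ≤ C(39, 2) = 741. By convexity Σ_i C(r_i, 2) ≥ 64·C(z/64, 2) = z(z − 64)/(2·64), giving z² − 64z − 64·39·38 ≤ 0 and hence z ≤ (1/2)[64 + √(4096 + 4·94848)] = (1/2)[64 + √383488] ≈ (1/2)(64 + 619.2641) = 341.632.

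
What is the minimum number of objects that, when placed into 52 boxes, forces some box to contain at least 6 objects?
n = (6 − 1)·52 + 1 = 261

By the generalised pigeonhole principle, to guarantee some box contains ≥ r objects we need more than (r − 1) · k objects total. Threshold: n = (r − 1) · k + 1. With r = 6 and k = 52: n = 5 · 52 + 1 = 260 + 1 = 261. For n = 260 = 5 · 52, we can put exactly 5 objects in every box, avoiding 6 in any single one — so 261 is tight.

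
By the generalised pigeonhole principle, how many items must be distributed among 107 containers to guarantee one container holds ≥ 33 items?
n = (33 − 1)·107 + 1 = 3425

By the generalised pigeonhole principle, to guarantee some box contains ≥ r objects we need more than (r − 1) · k objects total. Threshold: n = (r − 1) · k + 1. With r = 33 and k = 107: n = 32 · 107 + 1 = 3424 + 1 = 3425. For n = 3424 = 32 · 107, we can put exactly 32 objects in every box, avoiding 33 in any single one — so 3425 is tight.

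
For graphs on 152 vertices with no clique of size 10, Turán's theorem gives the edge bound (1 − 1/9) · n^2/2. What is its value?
Turán density bound = (8/9) · 152^2/2 = 92416/9 ≈ 10268.4444

Turán's theorem: ex(n, K_{r+1}) is achieved by the complete r-partite Turán graph T(n, r) with parts as balanced as possible, and is at most (1 − 1/r) · n^2/2. For r = 9, n = 152: the density bound is (8/9) · 23104/2 = 92416/9 ≈ 10268.4444. The integer-valued extremum is e(T(152, 9)) = 10268, which is strictly less than the density bound 92416/9 since 9 ∤ 152 (the parts of T(152, 9) cannot all be equal).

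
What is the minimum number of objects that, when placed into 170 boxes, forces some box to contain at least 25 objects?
n = (25 − 1)·170 + 1 = 4081

By the generalised pigeonhole principle, to guarantee some box contains ≥ r objects we need more than (r − 1) · k objects total. Threshold: n = (r − 1) · k + 1. With r = 25 and k = 170: n = 24 · 170 + 1 = 4080 + 1 = 4081. For n = 4080 = 24 · 170, we can put exactly 24 objects in every box, avoiding 25 in any single one — so 4081 is tight.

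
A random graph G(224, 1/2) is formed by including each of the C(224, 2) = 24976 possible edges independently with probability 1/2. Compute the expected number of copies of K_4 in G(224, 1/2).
E[# K_4] = C(224, 4) · (1/2)^C(4, 2) = 102114376 / 2^6 = 12764297/8 = 1595537.125

For each 4-subset S of vertices (there are C(224, 4) = 102114376 such S), let X_S = 1 if S induces a K_4 (all C(4, 2) = 6 edges present). Then P(X_S = 1) = (1/2)^6 = 1/64. By linearity of expectation, E[# K_4] = C(224, 4) · (1/2)^6 = 102114376 / 64 = 12764297/8 = 1595537.125.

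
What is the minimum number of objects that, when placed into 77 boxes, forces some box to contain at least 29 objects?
n = (29 − 1)·77 + 1 = 2157

By the generalised pigeonhole principle, to guarantee some box contains ≥ r objects we need more than (r − 1) · k objects total. Threshold: n = (r − 1) · k + 1. With r = 29 and k = 77: n = 28 · 77 + 1 = 2156 + 1 = 2157. For n = 2156 = 28 · 77, we can put exactly 28 objects in every box, avoiding 29 in any single one — so 2157 is tight.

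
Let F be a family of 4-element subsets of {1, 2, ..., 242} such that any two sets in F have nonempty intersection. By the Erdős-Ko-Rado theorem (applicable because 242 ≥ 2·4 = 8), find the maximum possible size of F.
max |F| = C(241, 3) = 2303960

The Erdős-Ko-Rado theorem states: for n ≥ 2k, an intersecting family of k-subsets of an n-element set has size at most C(n − 1, k − 1), with equality for 'star' families {A ⊆ [n] : |A| = k, i ∈ A} (fix an element i). For n = 242, k = 4: C(241, 3) = 2303960.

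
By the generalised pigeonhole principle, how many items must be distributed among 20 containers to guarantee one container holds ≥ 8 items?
n = (8 − 1)·20 + 1 = 141

By the generalised pigeonhole principle, to guarantee some box contains ≥ r objects we need more than (r − 1) · k objects total. Threshold: n = (r − 1) · k + 1. With r = 8 and k = 20: n = 7 · 20 + 1 = 140 + 1 = 141. For n = 140 = 7 · 20, we can put exactly 7 objects in every box, avoiding 8 in any single one — so 141 is tight.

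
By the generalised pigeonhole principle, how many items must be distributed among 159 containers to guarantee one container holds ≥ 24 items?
n = (24 − 1)·159 + 1 = 3658

By the generalised pigeonhole principle, to guarantee some box contains ≥ r objects we need more than (r − 1) · k objects total. Threshold: n = (r − 1) · k + 1. With r = 24 and k = 159: n = 23 · 159 + 1 = 3657 + 1 = 3658. For n = 3657 = 23 · 159, we can put exactly 23 objects in every box, avoiding 24 in any single one — so 3658 is tight.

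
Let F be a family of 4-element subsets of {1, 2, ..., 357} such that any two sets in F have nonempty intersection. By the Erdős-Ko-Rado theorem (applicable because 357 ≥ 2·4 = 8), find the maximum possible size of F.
max |F| = C(356, 3) = 7456420

Erdős-Ko-Rado (1961): when n ≥ 2k, max |F| = C(n−1, k−1). The bound is attained by the star {A : i ∈ A} for any fixed i ∈ [n]. Here C(357−1, 4−1) = C(356, 3) = 7456420.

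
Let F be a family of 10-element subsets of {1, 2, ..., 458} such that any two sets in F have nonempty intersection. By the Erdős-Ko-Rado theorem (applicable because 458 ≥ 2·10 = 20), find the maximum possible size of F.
max |F| = C(457, 9) = 2213386684010098025

Erdős-Ko-Rado (1961): when n ≥ 2k, max |F| = C(n−1, k−1). The bound is attained by the star {A : i ∈ A} for any fixed i ∈ [n]. Here C(458−1, 10−1) = C(457, 9) = 2213386684010098025.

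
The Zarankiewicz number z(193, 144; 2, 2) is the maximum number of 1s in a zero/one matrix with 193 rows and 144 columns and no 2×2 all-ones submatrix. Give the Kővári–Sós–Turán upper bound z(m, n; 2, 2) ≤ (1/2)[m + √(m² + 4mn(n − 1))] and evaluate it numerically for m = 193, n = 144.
z(193, 144; 2, 2) ≤ (1/2)[193 + √(193² + 4·193·144·143)] = (1/2)[193 + √15934273] = 2092.3878

Kővári–Sós–Turán: let r_1, ..., r_193 be the row sums and z = Σ r_i the total number of 1s. Each pair of columns can share at most one row with both entries 1 (else a 2×2 all-ones block appears), so Σ_i C(r_i, 2) ≤ C(144, 2) = 10296. By convexity Σ_i C(r_i, 2) ≥ 193·C(z/193, 2) = z(z − 193)/(2·193), giving z² − 193z − 193·144·143 ≤ 0 and hence z ≤ (1/2)[193 + √(37249 + 4·3974256)] = (1/2)[193 + √15934273] ≈ (1/2)(193 + 3991.7757) = 2092.3878.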